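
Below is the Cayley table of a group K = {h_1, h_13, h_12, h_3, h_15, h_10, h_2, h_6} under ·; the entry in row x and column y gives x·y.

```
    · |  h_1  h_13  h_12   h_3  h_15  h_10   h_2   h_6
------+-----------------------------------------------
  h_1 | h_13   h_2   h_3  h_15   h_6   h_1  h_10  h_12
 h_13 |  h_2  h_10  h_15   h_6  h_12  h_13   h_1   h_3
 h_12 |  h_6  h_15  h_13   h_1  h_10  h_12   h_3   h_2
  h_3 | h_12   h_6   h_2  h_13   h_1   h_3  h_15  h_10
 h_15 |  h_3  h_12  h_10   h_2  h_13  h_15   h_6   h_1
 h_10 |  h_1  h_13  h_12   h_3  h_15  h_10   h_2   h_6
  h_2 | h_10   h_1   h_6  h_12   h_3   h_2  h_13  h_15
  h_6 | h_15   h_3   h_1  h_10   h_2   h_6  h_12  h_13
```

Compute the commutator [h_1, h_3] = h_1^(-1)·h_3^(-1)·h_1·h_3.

h_13

Identity is h_10; from the table h_1^(-1) = h_2 and h_3^(-1) = h_6.
h_2·h_6 = h_15
h_15·h_1 = h_3
h_3·h_3 = h_13
(Structurally, K here is isomorphic to the quaternion group Q_8.)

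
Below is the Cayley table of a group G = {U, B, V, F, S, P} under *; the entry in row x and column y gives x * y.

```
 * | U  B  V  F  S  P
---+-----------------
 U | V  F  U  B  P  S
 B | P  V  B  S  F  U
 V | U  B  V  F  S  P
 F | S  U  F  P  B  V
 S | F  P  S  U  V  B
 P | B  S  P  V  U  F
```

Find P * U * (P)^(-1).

The identity is V. In row P, the entry V sits in column F, so P^(-1) = F.
P * U = B
B * F = S

S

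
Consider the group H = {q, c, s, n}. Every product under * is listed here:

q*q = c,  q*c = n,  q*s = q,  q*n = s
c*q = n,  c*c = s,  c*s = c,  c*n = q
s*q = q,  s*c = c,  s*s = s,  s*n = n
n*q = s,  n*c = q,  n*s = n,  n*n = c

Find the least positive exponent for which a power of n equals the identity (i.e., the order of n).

The identity element is s (its row matches the header).
n^1 = n
n^2 = n*n = c
n^3 = c*n = q
n^4 = q*n = s
The first power of n equal to the identity is n^4, so ord(n) = 4.

4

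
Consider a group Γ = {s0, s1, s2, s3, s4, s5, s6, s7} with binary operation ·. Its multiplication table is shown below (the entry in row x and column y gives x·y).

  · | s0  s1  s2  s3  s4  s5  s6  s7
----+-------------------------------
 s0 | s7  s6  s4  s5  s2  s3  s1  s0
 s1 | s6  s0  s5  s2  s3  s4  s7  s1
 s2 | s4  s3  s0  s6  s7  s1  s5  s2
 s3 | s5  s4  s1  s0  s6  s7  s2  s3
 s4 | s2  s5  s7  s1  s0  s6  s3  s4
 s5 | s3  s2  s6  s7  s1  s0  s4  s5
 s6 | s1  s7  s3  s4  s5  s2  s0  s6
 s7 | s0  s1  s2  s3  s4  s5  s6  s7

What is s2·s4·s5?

s2·s4 = s7
s7·s5 = s5

s5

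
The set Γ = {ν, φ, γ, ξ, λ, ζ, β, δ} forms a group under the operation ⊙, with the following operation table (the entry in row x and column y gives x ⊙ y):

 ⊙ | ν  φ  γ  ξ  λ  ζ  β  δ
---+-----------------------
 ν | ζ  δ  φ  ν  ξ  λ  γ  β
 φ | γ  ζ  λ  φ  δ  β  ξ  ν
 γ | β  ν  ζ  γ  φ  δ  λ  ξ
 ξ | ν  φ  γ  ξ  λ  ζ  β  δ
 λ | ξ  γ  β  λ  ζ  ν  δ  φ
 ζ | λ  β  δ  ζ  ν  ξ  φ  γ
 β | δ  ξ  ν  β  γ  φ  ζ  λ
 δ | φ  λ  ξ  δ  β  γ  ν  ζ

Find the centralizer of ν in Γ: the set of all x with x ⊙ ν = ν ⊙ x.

Compare row ν with column ν entry by entry.
ζ ⊙ ν = λ = ν ⊙ ζ, so ζ commutes with ν.
β ⊙ ν = δ but ν ⊙ β = γ, so β does not.
Collecting the elements that commute with ν: C(ν) = {ζ, λ, ν, ξ}.
(Structurally, Γ here is isomorphic to the quaternion group Q_8.)

{ζ, λ, ν, ξ}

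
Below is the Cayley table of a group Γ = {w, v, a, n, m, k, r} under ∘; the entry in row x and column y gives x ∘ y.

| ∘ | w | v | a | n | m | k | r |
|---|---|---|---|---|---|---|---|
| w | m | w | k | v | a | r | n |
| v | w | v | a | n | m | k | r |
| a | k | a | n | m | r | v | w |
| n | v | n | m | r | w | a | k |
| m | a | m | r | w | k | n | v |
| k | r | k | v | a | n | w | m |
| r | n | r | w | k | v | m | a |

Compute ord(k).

The identity element is v (its row matches the header).
k^1 = k
k^2 = k ∘ k = w
k^3 = w ∘ k = r
k^4 = r ∘ k = m
k^5 = m ∘ k = n
k^6 = n ∘ k = a
k^7 = a ∘ k = v
The first power of k equal to the identity is k^7, so ord(k) = 7.

7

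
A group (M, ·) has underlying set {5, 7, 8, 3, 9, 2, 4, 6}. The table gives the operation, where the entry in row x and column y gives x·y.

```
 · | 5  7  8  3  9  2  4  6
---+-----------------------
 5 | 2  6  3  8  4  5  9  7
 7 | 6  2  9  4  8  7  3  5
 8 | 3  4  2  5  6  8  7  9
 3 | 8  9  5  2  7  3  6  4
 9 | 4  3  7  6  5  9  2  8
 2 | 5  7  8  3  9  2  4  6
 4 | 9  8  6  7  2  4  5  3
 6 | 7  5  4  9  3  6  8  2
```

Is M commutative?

4·7 = 8 but 7·4 = 3.
Since 4 and 7 do not commute, M is not abelian.

No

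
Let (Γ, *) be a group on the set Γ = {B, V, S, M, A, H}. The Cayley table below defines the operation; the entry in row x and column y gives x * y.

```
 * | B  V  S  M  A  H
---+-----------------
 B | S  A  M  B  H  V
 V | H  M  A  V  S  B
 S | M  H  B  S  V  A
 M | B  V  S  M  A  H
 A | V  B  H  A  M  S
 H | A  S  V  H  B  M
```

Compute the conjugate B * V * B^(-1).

The identity is M. In row B, the entry M sits in column S, so B^(-1) = S.
B * V = A
A * S = H

H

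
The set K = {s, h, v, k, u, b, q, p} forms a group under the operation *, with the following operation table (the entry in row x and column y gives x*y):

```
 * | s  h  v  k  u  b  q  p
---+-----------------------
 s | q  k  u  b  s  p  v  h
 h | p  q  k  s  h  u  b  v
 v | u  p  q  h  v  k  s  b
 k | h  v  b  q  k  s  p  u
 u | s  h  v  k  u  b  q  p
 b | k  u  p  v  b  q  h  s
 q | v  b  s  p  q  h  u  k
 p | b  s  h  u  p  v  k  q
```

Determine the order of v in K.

The identity element is u (its row matches the header).
v^1 = v
v^2 = v*v = q
v^3 = q*v = s
v^4 = s*v = u
The first power of v equal to the identity is v^4, so ord(v) = 4.

4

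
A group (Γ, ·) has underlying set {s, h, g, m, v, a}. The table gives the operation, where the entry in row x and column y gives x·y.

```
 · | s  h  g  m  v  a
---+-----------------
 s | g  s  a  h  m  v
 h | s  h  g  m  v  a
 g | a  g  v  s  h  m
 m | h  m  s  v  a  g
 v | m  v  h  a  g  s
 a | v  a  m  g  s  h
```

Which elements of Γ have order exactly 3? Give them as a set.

{g, v}

Identity is h. Compute the order of each non-identity element by repeated multiplication:
  s: s → g → a → v → m → h  (order 6)
  g: g → v → h  (order 3)
  m: m → v → a → g → s → h  (order 6)
  v: v → g → h  (order 3)
  a: a → h  (order 2)
Elements of order 3: {g, v}.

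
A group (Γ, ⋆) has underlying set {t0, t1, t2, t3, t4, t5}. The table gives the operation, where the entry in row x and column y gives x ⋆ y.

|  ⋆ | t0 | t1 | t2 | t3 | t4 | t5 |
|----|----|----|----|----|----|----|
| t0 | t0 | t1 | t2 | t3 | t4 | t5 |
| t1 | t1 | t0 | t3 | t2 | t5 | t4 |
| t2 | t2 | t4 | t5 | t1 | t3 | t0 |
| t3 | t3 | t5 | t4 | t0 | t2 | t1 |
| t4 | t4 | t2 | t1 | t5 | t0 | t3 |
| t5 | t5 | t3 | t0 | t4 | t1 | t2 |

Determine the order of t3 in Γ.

The identity element is t0 (its row matches the header).
t3^1 = t3
t3^2 = t3 ⋆ t3 = t0
The first power of t3 equal to the identity is t3^2, so ord(t3) = 2.
(Structurally, Γ here is isomorphic to the symmetric group S_3.)

2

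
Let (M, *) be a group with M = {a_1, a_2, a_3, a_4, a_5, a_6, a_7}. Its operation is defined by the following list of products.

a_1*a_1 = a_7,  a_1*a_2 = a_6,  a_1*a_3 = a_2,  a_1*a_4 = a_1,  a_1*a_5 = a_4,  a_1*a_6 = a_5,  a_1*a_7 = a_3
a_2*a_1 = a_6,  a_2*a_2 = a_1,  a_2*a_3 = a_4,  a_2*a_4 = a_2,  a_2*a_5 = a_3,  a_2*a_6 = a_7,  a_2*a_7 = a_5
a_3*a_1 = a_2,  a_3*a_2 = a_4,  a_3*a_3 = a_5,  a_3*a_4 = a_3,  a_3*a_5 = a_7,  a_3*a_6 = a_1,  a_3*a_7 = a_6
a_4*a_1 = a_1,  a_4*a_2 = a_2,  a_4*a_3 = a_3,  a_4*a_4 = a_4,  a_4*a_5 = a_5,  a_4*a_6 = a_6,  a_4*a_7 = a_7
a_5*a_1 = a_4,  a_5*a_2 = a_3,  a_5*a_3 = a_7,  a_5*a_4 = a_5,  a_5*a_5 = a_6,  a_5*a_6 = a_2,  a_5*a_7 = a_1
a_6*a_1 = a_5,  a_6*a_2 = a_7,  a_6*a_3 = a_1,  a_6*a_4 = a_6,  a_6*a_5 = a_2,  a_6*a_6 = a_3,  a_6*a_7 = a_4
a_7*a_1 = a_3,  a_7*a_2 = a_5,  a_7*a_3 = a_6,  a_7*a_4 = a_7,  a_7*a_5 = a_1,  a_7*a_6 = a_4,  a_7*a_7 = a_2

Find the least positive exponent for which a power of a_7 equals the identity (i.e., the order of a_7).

The identity element is a_4 (its row matches the header).
a_7^1 = a_7
a_7^2 = a_7*a_7 = a_2
a_7^3 = a_2*a_7 = a_5
a_7^4 = a_5*a_7 = a_1
a_7^5 = a_1*a_7 = a_3
a_7^6 = a_3*a_7 = a_6
a_7^7 = a_6*a_7 = a_4
The first power of a_7 equal to the identity is a_7^7, so ord(a_7) = 7.

7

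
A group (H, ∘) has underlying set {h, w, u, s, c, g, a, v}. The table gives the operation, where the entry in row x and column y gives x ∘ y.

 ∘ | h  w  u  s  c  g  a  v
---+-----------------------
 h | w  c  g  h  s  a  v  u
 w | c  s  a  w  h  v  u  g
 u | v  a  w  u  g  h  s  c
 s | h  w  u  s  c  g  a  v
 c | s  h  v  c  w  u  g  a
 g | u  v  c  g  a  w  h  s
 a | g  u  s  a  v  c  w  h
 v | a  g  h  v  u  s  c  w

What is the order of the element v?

4

The identity element is s (its row matches the header).
v^1 = v
v^2 = v ∘ v = w
v^3 = w ∘ v = g
v^4 = g ∘ v = s
The first power of v equal to the identity is v^4, so ord(v) = 4.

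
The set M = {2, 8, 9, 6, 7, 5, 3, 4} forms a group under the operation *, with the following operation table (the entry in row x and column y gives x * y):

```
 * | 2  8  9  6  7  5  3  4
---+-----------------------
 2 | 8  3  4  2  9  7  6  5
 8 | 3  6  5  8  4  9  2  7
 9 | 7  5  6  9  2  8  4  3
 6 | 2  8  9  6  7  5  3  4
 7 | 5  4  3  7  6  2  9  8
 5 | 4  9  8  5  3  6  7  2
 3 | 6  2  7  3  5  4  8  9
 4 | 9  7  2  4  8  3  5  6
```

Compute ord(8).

2

The identity element is 6 (its row matches the header).
8^1 = 8
8^2 = 8 * 8 = 6
The first power of 8 equal to the identity is 8^2, so ord(8) = 2.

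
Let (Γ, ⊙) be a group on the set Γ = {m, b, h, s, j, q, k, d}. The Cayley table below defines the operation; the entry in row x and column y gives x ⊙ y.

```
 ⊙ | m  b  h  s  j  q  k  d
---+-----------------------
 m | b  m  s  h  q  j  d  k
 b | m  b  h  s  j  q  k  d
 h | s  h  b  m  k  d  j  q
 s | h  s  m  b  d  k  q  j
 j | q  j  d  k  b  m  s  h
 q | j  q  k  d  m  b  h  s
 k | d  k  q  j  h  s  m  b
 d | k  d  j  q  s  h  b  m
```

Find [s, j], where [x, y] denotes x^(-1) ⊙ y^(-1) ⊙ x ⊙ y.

Identity is b; from the table s^(-1) = s and j^(-1) = j.
s ⊙ j = d
d ⊙ s = q
q ⊙ j = m

m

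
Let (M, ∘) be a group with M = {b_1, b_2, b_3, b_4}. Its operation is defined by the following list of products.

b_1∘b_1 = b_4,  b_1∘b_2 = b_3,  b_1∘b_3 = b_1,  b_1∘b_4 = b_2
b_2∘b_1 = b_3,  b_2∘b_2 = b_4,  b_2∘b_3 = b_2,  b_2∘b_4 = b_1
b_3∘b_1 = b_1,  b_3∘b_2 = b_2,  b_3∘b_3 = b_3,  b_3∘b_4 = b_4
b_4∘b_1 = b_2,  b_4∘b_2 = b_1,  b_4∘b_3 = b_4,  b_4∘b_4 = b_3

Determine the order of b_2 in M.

4

The identity element is b_3 (its row matches the header).
b_2^1 = b_2
b_2^2 = b_2 ∘ b_2 = b_4
b_2^3 = b_4 ∘ b_2 = b_1
b_2^4 = b_1 ∘ b_2 = b_3
The first power of b_2 equal to the identity is b_2^4, so ord(b_2) = 4.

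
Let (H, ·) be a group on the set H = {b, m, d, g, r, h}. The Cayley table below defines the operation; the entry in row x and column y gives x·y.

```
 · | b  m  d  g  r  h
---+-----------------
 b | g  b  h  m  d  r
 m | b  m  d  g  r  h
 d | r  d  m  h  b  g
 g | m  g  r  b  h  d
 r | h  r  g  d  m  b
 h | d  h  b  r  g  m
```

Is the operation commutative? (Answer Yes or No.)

b·h = r but h·b = d.
Since b and h do not commute, H is not abelian.

No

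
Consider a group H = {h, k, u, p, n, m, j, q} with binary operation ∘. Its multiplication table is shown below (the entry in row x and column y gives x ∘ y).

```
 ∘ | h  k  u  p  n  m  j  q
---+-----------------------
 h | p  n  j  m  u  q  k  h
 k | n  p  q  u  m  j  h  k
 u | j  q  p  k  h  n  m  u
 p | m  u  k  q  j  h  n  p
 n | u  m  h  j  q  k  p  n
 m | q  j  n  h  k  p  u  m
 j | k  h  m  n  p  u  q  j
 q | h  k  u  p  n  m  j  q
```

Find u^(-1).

k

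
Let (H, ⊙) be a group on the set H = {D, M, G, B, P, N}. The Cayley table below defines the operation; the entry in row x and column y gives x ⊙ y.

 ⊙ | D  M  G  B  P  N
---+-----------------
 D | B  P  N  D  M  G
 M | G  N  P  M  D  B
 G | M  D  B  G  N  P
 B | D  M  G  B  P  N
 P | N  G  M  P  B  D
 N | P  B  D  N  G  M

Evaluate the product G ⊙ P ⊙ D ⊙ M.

G

G ⊙ P = N
N ⊙ D = P
P ⊙ M = G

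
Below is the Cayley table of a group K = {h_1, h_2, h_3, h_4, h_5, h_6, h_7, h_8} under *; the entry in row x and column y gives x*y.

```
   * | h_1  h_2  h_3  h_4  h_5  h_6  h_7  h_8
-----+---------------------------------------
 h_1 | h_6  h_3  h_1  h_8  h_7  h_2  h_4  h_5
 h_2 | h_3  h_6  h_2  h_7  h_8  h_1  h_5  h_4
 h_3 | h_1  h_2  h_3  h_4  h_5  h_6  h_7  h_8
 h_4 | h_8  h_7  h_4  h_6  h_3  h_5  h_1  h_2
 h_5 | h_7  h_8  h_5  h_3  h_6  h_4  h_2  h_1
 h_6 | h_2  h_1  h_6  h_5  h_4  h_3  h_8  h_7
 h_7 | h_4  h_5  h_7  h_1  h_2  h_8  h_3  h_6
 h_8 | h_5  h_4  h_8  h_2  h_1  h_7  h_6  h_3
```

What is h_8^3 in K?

h_8

h_8^1 = h_8
h_8^2 = h_8*h_8 = h_3
h_8^3 = h_3*h_8 = h_8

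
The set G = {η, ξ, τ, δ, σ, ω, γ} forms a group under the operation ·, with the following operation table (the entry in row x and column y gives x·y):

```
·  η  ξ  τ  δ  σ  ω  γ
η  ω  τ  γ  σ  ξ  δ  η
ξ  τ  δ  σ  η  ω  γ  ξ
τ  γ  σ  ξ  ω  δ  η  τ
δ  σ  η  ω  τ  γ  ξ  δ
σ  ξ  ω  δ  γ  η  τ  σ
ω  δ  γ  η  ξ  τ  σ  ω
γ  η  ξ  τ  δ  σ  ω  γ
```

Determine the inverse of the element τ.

η

First locate the identity: row γ matches the header, so γ is the identity.
Scan row τ for γ: τ·η = γ. Hence τ^(-1) = η.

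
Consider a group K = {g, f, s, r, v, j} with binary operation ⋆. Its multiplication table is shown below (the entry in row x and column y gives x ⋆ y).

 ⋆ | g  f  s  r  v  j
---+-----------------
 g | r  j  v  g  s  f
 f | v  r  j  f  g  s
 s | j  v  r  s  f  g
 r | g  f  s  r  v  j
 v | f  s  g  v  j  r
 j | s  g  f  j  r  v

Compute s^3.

s^1 = s
s^2 = s ⋆ s = r
s^3 = r ⋆ s = s
(Structurally, K here is isomorphic to the symmetric group S_3.)

s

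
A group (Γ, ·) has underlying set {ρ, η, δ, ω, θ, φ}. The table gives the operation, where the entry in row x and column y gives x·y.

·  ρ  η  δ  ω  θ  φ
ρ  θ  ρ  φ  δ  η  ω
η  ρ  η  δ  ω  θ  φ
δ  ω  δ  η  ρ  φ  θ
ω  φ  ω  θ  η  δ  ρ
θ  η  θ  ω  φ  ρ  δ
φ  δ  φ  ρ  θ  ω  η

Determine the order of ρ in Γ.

The identity element is η (its row matches the header).
ρ^1 = ρ
ρ^2 = ρ·ρ = θ
ρ^3 = θ·ρ = η
The first power of ρ equal to the identity is ρ^3, so ord(ρ) = 3.

3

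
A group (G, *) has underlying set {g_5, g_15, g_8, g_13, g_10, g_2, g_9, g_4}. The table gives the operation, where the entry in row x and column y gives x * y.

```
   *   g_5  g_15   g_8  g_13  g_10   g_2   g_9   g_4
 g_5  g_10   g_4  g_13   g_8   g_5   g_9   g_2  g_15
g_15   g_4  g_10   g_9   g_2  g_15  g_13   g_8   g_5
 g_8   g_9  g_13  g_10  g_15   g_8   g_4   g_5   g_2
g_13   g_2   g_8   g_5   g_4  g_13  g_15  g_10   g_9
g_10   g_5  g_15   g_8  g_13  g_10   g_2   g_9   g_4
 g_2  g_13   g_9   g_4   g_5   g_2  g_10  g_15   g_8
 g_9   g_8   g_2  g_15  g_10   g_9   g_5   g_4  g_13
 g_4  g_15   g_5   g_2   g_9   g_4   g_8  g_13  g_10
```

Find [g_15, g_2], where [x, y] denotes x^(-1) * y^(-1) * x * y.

g_4

Identity is g_10; from the table g_15^(-1) = g_15 and g_2^(-1) = g_2.
g_15 * g_2 = g_13
g_13 * g_15 = g_8
g_8 * g_2 = g_4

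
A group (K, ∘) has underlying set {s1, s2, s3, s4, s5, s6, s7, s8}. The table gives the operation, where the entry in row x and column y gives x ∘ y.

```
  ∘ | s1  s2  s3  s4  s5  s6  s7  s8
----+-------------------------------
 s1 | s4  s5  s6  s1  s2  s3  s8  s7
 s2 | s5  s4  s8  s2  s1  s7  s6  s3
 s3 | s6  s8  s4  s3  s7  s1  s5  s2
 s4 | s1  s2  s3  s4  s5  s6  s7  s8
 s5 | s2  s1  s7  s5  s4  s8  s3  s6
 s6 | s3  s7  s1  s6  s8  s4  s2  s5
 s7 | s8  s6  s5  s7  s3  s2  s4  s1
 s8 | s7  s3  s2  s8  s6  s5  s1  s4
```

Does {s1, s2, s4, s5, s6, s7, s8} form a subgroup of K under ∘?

s2 ∘ s8 = s3, which is not in {s1, s2, s4, s5, s6, s7, s8}.
The subset is not closed under ∘, so it is not a subgroup.

No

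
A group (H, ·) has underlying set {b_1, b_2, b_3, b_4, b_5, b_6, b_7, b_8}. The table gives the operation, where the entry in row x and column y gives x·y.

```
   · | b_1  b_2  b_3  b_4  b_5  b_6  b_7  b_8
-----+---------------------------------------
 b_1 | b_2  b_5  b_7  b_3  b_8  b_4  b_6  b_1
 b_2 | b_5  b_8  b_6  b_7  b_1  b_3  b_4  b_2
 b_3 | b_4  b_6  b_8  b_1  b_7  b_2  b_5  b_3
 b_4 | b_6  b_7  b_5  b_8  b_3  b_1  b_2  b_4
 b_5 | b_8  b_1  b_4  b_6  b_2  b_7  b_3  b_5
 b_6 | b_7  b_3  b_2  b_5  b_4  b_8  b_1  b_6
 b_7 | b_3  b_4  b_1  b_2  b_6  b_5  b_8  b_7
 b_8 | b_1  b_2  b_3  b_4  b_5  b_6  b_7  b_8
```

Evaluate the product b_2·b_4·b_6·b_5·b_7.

b_4

b_2·b_4 = b_7
b_7·b_6 = b_5
b_5·b_5 = b_2
b_2·b_7 = b_4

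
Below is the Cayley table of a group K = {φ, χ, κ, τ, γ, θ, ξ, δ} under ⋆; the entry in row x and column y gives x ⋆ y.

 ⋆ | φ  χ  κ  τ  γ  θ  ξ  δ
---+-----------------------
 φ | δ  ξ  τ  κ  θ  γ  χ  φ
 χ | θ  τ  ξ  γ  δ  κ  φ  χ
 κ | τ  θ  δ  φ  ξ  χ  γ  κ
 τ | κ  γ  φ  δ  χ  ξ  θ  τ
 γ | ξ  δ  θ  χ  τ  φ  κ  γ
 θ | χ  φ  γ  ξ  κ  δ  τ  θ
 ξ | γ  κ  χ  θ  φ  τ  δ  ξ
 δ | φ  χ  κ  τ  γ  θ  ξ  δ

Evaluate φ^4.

δ

φ^1 = φ
φ^2 = φ ⋆ φ = δ
φ^3 = δ ⋆ φ = φ
φ^4 = φ ⋆ φ = δ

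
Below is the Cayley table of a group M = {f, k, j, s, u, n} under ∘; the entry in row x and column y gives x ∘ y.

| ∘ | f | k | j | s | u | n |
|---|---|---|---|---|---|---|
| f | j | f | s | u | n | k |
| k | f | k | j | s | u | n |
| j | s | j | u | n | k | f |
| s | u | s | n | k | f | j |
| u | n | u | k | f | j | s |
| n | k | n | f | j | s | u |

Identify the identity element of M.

The identity e satisfies e ∘ x = x for all x, so its row in the table reproduces the column headers.
Row k reads: f, k, j, s, u, n — exactly the header order. So k is the identity.

k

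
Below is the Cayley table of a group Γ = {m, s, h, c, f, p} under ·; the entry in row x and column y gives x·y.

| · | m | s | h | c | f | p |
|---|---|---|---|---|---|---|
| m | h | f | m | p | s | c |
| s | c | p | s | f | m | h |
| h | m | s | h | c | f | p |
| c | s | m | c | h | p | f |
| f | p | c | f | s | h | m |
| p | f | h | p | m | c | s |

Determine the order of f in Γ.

2

The identity element is h (its row matches the header).
f^1 = f
f^2 = f·f = h
The first power of f equal to the identity is f^2, so ord(f) = 2.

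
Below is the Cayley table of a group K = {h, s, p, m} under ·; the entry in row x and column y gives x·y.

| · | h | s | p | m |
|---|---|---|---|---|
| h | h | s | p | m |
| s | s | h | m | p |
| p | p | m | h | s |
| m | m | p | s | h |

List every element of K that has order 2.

{m, p, s}

Identity is h. Compute the order of each non-identity element by repeated multiplication:
  s: s → h  (order 2)
  p: p → h  (order 2)
  m: m → h  (order 2)
Elements of order 2: {m, p, s}.
(Structurally, K here is isomorphic to the Klein four-group V_4.)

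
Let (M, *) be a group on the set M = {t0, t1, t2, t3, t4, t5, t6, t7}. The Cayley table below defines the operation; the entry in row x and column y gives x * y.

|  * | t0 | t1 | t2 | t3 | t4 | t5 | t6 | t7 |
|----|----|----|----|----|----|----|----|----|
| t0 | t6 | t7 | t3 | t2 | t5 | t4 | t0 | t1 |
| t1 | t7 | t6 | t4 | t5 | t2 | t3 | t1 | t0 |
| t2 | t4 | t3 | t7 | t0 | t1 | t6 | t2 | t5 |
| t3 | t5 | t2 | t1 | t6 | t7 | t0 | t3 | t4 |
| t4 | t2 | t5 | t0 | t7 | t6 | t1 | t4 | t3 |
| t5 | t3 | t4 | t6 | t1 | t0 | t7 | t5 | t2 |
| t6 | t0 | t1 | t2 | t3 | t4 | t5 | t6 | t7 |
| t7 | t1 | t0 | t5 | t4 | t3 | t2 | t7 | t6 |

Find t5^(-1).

First locate the identity: row t6 matches the header, so t6 is the identity.
Scan row t5 for t6: t5 * t2 = t6. Hence t5^(-1) = t2.

t2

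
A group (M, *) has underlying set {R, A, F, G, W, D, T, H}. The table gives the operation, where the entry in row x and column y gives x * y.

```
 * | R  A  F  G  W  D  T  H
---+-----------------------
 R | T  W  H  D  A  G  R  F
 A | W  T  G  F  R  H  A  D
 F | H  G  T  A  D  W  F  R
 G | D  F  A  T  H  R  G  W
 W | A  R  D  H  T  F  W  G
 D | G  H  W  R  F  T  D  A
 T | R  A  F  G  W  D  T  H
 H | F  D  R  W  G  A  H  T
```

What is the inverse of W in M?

W

First locate the identity: row T matches the header, so T is the identity.
Scan row W for T: W * W = T. Hence W^(-1) = W.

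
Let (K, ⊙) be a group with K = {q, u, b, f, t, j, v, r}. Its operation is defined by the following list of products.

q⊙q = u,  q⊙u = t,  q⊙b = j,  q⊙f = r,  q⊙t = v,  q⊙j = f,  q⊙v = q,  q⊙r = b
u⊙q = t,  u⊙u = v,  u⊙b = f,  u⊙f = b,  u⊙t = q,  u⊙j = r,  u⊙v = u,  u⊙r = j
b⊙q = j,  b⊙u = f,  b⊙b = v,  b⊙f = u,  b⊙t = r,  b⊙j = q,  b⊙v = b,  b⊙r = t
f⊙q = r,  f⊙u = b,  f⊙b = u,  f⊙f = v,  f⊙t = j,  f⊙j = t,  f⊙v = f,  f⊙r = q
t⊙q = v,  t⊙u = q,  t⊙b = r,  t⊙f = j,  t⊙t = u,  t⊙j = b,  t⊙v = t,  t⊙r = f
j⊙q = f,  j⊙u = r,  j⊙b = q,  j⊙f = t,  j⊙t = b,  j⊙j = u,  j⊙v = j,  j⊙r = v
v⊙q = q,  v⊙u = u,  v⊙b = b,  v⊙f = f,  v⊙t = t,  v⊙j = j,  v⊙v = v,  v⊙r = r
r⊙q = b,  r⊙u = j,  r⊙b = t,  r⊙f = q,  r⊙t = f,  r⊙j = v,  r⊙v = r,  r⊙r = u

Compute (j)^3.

r

j^1 = j
j^2 = j ⊙ j = u
j^3 = u ⊙ j = r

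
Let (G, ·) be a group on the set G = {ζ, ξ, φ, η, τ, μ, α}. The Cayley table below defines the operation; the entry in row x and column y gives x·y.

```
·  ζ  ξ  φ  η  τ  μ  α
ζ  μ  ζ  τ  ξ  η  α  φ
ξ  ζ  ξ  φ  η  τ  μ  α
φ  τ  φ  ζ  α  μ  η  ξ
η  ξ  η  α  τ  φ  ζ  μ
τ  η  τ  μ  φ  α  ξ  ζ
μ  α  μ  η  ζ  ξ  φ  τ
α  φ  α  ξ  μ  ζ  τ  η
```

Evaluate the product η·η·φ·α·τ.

α

η·η = τ
τ·φ = μ
μ·α = τ
τ·τ = α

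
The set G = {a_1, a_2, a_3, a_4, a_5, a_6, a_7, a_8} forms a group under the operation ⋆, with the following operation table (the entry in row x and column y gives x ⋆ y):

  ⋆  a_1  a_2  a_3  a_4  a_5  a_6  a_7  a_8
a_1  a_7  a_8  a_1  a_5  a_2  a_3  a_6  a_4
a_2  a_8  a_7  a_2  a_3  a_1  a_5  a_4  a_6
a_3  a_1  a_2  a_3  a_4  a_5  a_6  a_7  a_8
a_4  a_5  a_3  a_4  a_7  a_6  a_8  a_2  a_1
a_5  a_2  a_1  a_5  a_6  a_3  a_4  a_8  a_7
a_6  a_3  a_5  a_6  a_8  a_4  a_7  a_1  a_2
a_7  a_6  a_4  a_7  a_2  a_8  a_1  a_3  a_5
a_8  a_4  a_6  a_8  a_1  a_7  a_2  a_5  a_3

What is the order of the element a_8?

2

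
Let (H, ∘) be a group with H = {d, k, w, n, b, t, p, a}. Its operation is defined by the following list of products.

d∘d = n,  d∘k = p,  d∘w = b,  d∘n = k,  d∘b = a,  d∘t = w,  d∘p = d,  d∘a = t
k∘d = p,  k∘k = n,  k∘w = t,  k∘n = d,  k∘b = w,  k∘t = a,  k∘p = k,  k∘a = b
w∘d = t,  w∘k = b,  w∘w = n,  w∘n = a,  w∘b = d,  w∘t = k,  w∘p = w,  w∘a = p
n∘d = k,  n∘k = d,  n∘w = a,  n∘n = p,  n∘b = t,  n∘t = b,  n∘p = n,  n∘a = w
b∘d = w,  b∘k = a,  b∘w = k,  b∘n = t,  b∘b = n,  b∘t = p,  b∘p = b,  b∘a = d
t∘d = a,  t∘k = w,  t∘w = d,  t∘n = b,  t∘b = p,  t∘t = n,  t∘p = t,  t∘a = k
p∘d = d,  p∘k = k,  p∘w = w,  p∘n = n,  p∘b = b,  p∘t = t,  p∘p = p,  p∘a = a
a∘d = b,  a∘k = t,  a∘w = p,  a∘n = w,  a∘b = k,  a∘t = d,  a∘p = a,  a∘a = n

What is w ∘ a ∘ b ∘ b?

n

w ∘ a = p
p ∘ b = b
b ∘ b = n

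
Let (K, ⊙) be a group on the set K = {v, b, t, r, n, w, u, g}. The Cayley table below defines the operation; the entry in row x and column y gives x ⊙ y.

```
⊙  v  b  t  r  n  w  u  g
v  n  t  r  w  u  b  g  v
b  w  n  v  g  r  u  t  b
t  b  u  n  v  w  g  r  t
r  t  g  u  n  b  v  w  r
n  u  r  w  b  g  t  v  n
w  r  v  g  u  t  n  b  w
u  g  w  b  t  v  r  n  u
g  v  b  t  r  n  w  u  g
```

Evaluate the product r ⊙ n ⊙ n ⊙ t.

u

r ⊙ n = b
b ⊙ n = r
r ⊙ t = u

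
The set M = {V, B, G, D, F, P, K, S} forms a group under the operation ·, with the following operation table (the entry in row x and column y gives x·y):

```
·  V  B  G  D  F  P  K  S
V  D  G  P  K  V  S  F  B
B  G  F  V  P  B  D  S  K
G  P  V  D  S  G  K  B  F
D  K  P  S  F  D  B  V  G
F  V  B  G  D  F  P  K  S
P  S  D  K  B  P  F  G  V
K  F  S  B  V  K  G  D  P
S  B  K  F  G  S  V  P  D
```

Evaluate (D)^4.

D^1 = D
D^2 = D·D = F
D^3 = F·D = D
D^4 = D·D = F

F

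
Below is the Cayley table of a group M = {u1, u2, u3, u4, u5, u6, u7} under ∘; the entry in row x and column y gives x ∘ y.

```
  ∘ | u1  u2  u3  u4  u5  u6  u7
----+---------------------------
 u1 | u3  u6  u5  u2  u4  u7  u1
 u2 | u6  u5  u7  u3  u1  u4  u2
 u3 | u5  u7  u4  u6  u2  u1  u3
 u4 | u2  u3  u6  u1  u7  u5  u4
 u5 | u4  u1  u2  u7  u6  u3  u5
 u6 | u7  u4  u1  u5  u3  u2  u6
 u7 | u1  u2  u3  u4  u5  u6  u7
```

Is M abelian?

Yes

Check whether the table is symmetric across its main diagonal.
Every entry (row x, col y) equals the entry (row y, col x), so M is abelian.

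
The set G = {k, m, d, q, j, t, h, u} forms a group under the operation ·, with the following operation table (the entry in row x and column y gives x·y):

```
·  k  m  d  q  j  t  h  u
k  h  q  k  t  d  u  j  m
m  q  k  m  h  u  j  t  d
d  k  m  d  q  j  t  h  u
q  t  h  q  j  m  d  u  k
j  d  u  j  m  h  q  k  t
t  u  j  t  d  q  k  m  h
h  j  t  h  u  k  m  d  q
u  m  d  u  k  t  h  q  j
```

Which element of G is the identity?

d

The identity e satisfies e·x = x for all x, so its row in the table reproduces the column headers.
Row d reads: k, m, d, q, j, t, h, u — exactly the header order. So d is the identity.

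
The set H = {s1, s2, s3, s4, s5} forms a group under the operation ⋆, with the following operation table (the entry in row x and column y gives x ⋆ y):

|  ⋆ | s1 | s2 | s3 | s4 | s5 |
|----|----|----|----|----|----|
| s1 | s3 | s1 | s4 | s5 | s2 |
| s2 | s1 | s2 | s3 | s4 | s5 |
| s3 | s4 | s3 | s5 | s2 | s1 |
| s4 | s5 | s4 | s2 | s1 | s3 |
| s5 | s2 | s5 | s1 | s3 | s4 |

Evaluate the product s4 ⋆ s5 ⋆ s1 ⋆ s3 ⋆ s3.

s4 ⋆ s5 = s3
s3 ⋆ s1 = s4
s4 ⋆ s3 = s2
s2 ⋆ s3 = s3
(Structurally, H here is isomorphic to the cyclic group Z_5.)

s3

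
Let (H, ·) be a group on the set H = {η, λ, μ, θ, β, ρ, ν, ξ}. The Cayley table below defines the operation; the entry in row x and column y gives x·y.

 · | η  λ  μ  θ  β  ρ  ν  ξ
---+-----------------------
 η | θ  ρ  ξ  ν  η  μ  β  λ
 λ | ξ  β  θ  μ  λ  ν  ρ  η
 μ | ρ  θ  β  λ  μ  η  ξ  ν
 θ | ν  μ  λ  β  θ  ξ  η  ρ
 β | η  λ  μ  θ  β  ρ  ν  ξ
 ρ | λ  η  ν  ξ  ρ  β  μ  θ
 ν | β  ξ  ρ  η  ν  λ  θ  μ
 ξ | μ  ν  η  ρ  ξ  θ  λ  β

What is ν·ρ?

Read row ν, column ρ: ν·ρ = λ.
(Structurally, H here is isomorphic to the dihedral group D_4.)

λ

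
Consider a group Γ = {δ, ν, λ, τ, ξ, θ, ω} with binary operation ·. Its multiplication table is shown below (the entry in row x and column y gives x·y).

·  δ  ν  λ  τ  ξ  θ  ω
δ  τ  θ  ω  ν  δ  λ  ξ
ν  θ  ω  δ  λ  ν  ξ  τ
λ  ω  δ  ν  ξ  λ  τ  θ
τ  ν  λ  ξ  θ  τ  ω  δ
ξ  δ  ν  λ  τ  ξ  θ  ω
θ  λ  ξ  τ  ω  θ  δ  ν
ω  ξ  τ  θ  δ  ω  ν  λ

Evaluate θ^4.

θ^1 = θ
θ^2 = θ·θ = δ
θ^3 = δ·θ = λ
θ^4 = λ·θ = τ

τ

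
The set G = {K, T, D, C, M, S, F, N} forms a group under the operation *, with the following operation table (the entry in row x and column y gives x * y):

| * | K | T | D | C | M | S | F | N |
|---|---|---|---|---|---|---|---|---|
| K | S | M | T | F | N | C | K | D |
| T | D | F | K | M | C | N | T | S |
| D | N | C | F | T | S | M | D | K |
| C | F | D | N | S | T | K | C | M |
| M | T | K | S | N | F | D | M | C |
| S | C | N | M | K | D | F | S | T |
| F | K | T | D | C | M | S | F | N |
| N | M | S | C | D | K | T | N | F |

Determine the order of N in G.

2

The identity element is F (its row matches the header).
N^1 = N
N^2 = N * N = F
The first power of N equal to the identity is N^2, so ord(N) = 2.
(Structurally, G here is isomorphic to the dihedral group D_4.)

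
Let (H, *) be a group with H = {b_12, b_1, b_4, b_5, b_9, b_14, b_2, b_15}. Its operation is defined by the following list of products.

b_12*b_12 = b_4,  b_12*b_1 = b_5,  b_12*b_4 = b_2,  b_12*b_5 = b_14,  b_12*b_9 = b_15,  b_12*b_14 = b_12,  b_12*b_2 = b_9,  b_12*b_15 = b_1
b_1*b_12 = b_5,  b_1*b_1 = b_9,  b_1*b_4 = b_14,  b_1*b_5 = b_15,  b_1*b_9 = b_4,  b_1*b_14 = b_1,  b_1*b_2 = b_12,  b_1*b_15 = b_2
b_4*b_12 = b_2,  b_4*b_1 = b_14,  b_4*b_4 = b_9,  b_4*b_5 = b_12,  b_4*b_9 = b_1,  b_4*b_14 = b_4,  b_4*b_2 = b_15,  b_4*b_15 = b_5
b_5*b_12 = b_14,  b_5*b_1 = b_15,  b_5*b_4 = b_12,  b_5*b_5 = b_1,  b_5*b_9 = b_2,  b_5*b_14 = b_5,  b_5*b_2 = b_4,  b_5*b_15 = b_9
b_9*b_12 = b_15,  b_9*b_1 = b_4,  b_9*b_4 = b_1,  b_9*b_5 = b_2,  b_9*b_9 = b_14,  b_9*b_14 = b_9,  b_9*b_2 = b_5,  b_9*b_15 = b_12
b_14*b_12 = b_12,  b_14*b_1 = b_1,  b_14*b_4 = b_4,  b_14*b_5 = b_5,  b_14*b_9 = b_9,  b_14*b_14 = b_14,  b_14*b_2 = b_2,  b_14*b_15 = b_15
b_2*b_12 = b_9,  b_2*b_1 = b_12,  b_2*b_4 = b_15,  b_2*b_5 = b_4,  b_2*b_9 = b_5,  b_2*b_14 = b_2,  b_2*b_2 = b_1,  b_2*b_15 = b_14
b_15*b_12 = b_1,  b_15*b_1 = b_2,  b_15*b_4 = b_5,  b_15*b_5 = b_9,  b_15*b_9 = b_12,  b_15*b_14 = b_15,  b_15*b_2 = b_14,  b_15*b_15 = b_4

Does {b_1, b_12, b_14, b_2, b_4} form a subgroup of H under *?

b_2*b_12 = b_9, which is not in {b_1, b_12, b_14, b_2, b_4}.
The subset is not closed under *, so it is not a subgroup.

No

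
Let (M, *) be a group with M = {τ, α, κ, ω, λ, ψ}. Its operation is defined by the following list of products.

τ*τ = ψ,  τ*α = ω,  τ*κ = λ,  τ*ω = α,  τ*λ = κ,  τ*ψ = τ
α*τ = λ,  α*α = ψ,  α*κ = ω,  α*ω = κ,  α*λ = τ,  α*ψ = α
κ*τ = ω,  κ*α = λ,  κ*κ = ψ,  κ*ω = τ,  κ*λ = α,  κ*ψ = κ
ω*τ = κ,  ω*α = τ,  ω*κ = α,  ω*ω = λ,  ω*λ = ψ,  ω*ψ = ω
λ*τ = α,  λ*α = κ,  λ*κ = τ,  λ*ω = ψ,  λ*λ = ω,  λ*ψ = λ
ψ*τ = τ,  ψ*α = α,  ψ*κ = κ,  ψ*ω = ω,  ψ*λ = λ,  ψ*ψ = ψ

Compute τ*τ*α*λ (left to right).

τ*τ = ψ
ψ*α = α
α*λ = τ

τ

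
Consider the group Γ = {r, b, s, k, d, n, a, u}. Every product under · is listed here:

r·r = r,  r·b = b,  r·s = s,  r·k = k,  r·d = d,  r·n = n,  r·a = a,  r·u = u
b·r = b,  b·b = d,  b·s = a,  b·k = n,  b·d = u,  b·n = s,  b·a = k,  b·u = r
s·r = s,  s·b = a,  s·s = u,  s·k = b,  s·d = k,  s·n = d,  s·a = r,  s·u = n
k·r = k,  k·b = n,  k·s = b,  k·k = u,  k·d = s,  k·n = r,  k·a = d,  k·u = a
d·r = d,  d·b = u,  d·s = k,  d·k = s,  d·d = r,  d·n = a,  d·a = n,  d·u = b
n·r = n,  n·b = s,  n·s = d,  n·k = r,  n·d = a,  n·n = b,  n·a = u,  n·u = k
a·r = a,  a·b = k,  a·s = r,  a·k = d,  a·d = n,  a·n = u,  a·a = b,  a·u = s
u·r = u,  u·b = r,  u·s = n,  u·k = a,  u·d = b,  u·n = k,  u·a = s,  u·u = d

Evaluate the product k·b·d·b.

k·b = n
n·d = a
a·b = k

k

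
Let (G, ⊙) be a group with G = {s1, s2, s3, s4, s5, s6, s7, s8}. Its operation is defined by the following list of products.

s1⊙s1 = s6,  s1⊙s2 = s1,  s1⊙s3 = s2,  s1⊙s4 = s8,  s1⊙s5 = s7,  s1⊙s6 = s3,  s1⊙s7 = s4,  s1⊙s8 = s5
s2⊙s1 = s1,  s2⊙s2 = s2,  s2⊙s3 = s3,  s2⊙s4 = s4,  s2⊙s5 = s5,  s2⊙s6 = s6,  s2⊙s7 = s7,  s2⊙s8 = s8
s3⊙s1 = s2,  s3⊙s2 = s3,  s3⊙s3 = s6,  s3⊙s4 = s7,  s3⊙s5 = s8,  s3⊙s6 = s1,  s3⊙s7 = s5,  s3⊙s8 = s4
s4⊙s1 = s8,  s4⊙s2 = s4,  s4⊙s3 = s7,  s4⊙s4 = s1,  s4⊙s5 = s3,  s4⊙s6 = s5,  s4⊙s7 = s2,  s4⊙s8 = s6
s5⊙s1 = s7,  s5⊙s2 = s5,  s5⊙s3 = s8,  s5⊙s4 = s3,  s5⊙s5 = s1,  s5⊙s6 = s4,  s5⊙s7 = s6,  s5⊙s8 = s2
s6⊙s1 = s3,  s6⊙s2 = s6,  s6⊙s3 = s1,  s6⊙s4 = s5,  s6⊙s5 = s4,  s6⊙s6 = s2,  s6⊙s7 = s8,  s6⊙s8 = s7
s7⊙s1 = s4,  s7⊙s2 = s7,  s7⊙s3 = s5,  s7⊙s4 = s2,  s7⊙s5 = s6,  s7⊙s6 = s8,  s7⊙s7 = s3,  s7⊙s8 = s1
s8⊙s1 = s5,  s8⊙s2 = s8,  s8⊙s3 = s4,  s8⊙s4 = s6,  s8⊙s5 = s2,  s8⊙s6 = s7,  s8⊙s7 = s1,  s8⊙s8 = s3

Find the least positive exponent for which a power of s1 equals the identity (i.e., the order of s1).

The identity element is s2 (its row matches the header).
s1^1 = s1
s1^2 = s1 ⊙ s1 = s6
s1^3 = s6 ⊙ s1 = s3
s1^4 = s3 ⊙ s1 = s2
The first power of s1 equal to the identity is s1^4, so ord(s1) = 4.

4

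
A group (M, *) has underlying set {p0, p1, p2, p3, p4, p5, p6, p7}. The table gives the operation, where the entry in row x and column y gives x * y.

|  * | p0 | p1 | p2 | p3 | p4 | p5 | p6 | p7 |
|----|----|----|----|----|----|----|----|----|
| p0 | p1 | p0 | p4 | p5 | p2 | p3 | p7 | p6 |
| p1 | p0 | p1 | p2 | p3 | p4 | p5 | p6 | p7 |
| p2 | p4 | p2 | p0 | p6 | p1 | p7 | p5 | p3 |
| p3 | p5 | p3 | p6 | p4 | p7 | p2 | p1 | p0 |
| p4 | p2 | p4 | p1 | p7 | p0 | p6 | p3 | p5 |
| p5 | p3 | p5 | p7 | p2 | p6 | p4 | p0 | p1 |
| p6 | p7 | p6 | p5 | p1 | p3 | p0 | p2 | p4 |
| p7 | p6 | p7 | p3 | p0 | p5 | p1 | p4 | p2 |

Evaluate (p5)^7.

p5^1 = p5
p5^2 = p5 * p5 = p4
p5^3 = p4 * p5 = p6
p5^4 = p6 * p5 = p0
p5^5 = p0 * p5 = p3
p5^6 = p3 * p5 = p2
p5^7 = p2 * p5 = p7

p7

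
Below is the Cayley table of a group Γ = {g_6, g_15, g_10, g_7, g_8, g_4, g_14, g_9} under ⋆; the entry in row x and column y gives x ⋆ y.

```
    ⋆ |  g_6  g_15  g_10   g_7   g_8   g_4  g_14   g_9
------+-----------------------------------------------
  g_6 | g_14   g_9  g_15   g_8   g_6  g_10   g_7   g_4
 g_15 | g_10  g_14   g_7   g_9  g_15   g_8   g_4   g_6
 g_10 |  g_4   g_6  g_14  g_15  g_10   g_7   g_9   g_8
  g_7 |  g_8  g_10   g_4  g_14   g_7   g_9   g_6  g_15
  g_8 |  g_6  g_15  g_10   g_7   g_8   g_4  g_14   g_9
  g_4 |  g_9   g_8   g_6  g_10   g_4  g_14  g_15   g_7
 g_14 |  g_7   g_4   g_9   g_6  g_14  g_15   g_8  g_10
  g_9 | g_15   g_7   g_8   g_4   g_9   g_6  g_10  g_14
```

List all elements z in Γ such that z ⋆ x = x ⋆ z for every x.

An element z is central iff its row equals its column in the table.
For g_15: g_15 ⋆ g_9 = g_6 ≠ g_7 = g_9 ⋆ g_15, so g_15 ∉ Z.
Checking each element this way leaves Z(Γ) = {g_14, g_8}.

{g_14, g_8}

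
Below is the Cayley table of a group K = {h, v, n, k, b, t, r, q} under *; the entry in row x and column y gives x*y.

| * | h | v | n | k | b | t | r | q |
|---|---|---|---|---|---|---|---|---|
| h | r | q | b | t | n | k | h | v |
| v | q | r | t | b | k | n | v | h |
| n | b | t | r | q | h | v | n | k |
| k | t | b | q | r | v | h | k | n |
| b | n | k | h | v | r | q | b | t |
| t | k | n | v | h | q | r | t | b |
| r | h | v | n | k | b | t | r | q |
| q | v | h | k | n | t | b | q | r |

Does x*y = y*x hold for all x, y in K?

Check whether the table is symmetric across its main diagonal.
Every entry (row x, col y) equals the entry (row y, col x), so K is abelian.
(In fact K ≅ the elementary abelian group (Z_2)^3.)

Yes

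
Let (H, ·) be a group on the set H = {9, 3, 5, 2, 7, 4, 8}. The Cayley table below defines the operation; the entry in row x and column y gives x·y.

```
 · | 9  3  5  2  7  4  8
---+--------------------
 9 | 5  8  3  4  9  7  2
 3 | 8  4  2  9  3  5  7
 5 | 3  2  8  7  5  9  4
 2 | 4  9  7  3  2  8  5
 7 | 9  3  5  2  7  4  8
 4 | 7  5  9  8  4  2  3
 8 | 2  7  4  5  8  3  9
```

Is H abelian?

Yes

Check whether the table is symmetric across its main diagonal.
Every entry (row x, col y) equals the entry (row y, col x), so H is abelian.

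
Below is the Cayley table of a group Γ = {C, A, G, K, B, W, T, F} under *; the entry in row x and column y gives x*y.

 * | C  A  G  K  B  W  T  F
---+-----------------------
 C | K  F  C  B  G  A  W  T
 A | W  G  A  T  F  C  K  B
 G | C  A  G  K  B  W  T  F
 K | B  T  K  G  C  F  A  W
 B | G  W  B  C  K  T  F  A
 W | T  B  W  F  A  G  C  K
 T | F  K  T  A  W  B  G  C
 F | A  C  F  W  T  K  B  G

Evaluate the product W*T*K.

W*T = C
C*K = B

B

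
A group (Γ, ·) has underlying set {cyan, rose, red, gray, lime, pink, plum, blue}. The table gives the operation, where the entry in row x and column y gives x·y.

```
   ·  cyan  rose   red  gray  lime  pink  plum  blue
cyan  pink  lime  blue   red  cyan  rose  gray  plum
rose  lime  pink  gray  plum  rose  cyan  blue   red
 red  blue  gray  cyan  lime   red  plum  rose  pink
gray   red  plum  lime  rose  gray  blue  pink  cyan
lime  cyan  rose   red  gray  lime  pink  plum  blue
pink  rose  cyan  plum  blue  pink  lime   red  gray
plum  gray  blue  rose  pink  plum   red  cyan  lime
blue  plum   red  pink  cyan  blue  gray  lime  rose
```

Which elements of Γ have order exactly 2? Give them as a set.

{pink}

Identity is lime. Compute the order of each non-identity element by repeated multiplication:
  cyan: cyan → pink → rose → lime  (order 4)
  rose: rose → pink → cyan → lime  (order 4)
  red: red → cyan → blue → pink → plum → rose → gray → lime  (order 8)
  gray: gray → rose → plum → pink → blue → cyan → red → lime  (order 8)
  pink: pink → lime  (order 2)
  plum: plum → cyan → gray → pink → red → rose → blue → lime  (order 8)
  blue: blue → rose → red → pink → gray → cyan → plum → lime  (order 8)
Elements of order 2: {pink}.
(Structurally, Γ here is isomorphic to the cyclic group Z_8.)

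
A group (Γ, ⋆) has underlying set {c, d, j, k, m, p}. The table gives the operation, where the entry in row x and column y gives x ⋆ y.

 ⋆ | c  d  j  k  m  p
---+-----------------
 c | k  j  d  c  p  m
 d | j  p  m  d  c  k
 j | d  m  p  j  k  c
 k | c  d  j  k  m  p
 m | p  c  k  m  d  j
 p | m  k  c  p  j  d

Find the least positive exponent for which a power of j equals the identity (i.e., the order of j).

The identity element is k (its row matches the header).
j^1 = j
j^2 = j ⋆ j = p
j^3 = p ⋆ j = c
j^4 = c ⋆ j = d
j^5 = d ⋆ j = m
j^6 = m ⋆ j = k
The first power of j equal to the identity is j^6, so ord(j) = 6.

6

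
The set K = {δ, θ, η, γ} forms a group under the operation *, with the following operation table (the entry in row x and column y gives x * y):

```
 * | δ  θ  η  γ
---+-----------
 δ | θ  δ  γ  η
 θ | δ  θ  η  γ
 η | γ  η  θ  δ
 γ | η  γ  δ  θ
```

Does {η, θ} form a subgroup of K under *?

{η, θ} contains the identity θ.
Checking products: every product of two elements of {η, θ} (read from the table) lies in {η, θ}, so the set is closed.
In a finite group, a nonempty closed subset is a subgroup. So {η, θ} ≤ K.

Yes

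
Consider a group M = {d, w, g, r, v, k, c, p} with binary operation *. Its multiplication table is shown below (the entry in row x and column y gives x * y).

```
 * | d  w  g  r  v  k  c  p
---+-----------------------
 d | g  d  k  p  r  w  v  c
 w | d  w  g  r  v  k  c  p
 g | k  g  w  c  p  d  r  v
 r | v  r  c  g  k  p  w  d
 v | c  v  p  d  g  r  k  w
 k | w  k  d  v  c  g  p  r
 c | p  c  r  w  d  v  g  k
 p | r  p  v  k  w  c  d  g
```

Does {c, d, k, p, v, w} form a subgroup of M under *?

d * d = g, which is not in {c, d, k, p, v, w}.
The subset is not closed under *, so it is not a subgroup.

No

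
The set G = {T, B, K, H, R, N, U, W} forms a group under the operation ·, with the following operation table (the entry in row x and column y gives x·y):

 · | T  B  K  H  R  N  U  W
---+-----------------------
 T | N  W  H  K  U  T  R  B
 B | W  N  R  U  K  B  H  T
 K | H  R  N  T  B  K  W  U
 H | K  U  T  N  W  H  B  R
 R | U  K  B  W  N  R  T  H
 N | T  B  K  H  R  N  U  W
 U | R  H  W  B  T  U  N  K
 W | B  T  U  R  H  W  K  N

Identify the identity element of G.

The identity e satisfies e·x = x for all x, so its row in the table reproduces the column headers.
Row N reads: T, B, K, H, R, N, U, W — exactly the header order. So N is the identity.

N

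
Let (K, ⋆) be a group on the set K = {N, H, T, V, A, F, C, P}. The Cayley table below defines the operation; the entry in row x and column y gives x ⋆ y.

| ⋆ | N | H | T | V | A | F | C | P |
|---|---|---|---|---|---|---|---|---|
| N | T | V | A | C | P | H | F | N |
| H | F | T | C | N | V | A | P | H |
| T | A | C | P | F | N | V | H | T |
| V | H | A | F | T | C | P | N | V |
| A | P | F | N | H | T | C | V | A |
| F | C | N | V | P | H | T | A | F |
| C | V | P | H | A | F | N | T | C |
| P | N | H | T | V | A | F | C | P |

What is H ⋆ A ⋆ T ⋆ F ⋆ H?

C

H ⋆ A = V
V ⋆ T = F
F ⋆ F = T
T ⋆ H = C
(Structurally, K here is isomorphic to the quaternion group Q_8.)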